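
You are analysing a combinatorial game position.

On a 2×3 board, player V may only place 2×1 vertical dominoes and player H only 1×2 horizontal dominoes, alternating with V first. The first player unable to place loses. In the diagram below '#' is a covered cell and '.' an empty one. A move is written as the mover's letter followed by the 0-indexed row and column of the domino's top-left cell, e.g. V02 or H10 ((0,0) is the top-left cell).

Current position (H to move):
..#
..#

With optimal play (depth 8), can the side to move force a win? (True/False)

H winning at [..#/..#]: True

ply 1, H at ..#/..# | H00=+1→###/..#*; H10=+1→..#/###
ply 2: ###/..# is terminal -1 (V); from ..#/..# depth 8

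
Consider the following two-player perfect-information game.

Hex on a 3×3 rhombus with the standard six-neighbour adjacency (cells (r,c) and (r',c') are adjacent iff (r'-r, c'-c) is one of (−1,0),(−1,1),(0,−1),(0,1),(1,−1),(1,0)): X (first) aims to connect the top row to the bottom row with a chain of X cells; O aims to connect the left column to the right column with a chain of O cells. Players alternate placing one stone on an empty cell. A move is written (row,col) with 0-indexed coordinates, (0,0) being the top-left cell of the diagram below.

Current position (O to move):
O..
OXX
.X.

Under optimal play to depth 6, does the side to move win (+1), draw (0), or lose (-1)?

ply 1, O at O../OXX/.X. | (0,1)=-1→OO./OXX/.X.*; (0,2)=-1→O.O/OXX/.X.; (2,0)=-1→O../OXX/OX.; (2,2)=-1→O../OXX/.XO
ply 2, X at OO./OXX/.X. | (0,2)=+1→OOX/OXX/.X.*; (2,0)=-1→OO./OXX/XX.; (2,2)=-1→OO./OXX/.XX
ply 3: OOX/OXX/.X. is terminal -1 (O); from O../OXX/.X. depth 6

value(O../OXX/.X., O) = -1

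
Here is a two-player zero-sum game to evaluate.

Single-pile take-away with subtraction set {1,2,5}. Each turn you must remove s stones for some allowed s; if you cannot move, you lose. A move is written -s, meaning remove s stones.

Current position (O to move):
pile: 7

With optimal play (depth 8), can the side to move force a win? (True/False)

O winning at [7]: True

p1 O@[7]: -1[6]+1* -2[5]-1 -5[2]-1
p2 X@[6]: -1[5]-1* -2[4]-1 -5[1]-1
p3 O@[5]: -1[4]-1 -2[3]+1* -5[0]+1
p4 X@[3]: -1[2]-1* -2[1]-1
p5 O@[2]: -1[1]-1 -2[0]+1*
p6 X@[0] terminal -1; root [7] d8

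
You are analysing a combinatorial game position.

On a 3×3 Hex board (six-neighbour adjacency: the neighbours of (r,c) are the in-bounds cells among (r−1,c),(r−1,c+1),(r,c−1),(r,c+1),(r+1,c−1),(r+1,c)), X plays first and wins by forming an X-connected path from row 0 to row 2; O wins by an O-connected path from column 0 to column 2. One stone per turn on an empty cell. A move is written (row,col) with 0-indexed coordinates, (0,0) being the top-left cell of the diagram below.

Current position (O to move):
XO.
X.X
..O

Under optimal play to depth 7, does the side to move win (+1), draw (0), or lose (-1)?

value(XO./X.X/..O, O) = -1

p1 O@[XO./X.X/..O]: (0,2)[XOO/X.X/..O]-1* (1,1)[XO./XOX/..O]-1 (2,0)[XO./X.X/O.O]-1 (2,1)[XO./X.X/.OO]-1
p2 X@[XOO/X.X/..O]: (1,1)[XOO/XXX/..O]+1* (2,0)[XOO/X.X/X.O]+1 (2,1)[XOO/X.X/.XO]+1
p3 O@[XOO/XXX/..O]: (2,0)[XOO/XXX/O.O]-1* (2,1)[XOO/XXX/.OO]-1
p4 X@[XOO/XXX/O.O]: (2,1)[XOO/XXX/OXO]+1*
p5 O@[XOO/XXX/OXO] terminal -1; root [XO./X.X/..O] d7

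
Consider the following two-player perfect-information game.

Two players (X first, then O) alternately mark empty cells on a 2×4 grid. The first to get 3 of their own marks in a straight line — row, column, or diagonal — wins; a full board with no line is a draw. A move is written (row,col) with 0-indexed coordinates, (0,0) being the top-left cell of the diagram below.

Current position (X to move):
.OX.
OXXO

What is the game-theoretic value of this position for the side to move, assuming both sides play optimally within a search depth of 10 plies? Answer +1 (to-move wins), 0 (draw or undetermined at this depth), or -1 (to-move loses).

[.OX./OXXO] X move#1: (0,0):+0/XOX./OXXO*, (0,3):+0/.OXX/OXXO
[XOX./OXXO] O move#2: (0,3):+0/XOXO/OXXO*
[XOXO/OXXO] end (terminal +0, X#3); searched .OX./OXXO to 10

value(.OX./OXXO, X) = 0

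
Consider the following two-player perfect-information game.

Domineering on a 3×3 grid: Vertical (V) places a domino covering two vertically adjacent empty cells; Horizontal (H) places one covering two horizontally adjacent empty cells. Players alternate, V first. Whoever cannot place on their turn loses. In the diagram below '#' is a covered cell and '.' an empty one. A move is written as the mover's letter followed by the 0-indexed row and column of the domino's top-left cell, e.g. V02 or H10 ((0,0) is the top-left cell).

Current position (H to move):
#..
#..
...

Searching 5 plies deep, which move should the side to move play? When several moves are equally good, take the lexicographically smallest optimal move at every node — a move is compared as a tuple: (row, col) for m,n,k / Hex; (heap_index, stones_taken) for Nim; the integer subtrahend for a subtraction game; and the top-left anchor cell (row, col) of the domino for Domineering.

p1 H@[#../#../...]: H01[###/#../...]-1 H11[#../###/...]+1* H20[#../#../##.]-1 H21[#../#../.##]-1
p2 V@[#../###/...] terminal -1; root [#../#../...] d5

H's best at [#../#../...]: H11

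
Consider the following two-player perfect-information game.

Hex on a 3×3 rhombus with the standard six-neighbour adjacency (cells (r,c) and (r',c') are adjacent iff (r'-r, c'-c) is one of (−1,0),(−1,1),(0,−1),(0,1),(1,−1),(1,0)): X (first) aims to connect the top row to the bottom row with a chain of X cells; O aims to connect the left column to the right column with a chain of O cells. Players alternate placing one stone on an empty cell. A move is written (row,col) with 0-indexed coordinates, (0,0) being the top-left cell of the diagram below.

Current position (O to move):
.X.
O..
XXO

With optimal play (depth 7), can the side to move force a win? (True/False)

O winning at [.X./O../XXO]: True

[.X./O../XXO] O move#1: (0,0):-1/OX./O../XXO, (0,2):-1/.XO/O../XXO, (1,1):+1/.X./OO./XXO*, (1,2):-1/.X./O.O/XXO
[.X./OO./XXO] X move#2: (0,0):-1/XX./OO./XXO*, (0,2):-1/.XX/OO./XXO, (1,2):-1/.X./OOX/XXO
[XX./OO./XXO] O move#3: (0,2):+1/XXO/OO./XXO*, (1,2):+1/XX./OOO/XXO
[XXO/OO./XXO] end (terminal -1, X#4); searched .X./O../XXO to 7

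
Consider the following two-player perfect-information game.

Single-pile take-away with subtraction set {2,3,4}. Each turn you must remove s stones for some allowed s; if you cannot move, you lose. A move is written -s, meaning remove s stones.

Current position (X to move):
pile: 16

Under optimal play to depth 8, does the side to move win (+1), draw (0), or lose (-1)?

p1 X@[16]: -2[14]-1 -3[13]+1* -4[12]+1
p2 O@[13]: -2[11]-1* -3[10]-1 -4[9]-1
p3 X@[11]: -2[9]-1 -3[8]-1 -4[7]+1*
p4 O@[7]: -2[5]-1* -3[4]-1 -4[3]-1
p5 X@[5]: -2[3]-1 -3[2]-1 -4[1]+1*
p6 O@[1] terminal -1; root [16] d8

value(16, X) = +1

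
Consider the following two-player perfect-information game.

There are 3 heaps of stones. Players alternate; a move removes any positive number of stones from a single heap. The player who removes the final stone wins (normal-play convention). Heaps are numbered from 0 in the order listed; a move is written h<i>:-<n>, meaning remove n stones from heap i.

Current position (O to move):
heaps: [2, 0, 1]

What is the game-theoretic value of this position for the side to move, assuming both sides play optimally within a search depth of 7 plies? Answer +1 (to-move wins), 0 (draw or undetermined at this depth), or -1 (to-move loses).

p1 O@[(2,0,1)]: h0:-1[(1,0,1)]+1* h0:-2[(0,0,1)]-1 h2:-1[(2,0,0)]-1
p2 X@[(1,0,1)]: h0:-1[(0,0,1)]-1* h2:-1[(1,0,0)]-1
p3 O@[(0,0,1)]: h2:-1[(0,0,0)]+1*
p4 X@[(0,0,0)] terminal -1; root [(2,0,1)] d7

value((2,0,1), O) = +1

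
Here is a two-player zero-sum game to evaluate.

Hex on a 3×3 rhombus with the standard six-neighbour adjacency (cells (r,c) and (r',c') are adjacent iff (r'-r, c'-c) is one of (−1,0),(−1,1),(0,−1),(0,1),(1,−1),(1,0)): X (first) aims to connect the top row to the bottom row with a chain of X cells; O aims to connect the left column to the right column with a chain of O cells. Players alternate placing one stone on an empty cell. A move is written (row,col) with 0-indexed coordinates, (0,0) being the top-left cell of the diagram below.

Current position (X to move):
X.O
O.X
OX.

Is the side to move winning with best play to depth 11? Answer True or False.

X winning at [X.O/O.X/OX.]: False

ply 1, X at X.O/O.X/OX. | (0,1)=-1→XXO/O.X/OX.*; (1,1)=-1→X.O/OXX/OX.; (2,2)=-1→X.O/O.X/OXX
ply 2, O at XXO/O.X/OX. | (1,1)=+1→XXO/OOX/OX.*; (2,2)=-1→XXO/O.X/OXO
ply 3: XXO/OOX/OX. is terminal -1 (X); from X.O/O.X/OX. depth 11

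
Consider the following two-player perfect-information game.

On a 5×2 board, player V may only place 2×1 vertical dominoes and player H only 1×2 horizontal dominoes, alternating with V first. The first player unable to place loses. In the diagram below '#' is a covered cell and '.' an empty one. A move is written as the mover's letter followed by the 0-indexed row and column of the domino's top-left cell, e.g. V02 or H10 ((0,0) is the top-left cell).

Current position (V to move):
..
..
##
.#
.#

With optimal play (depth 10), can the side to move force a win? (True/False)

[../../##/.#/.#] V move#1: V00:+1/#./#./##/.#/.#*, V01:+1/.#/.#/##/.#/.#, V30:-1/../../##/##/##
[#./#./##/.#/.#] end (terminal -1, H#2); searched ../../##/.#/.# to 10

V winning at [../../##/.#/.#]: True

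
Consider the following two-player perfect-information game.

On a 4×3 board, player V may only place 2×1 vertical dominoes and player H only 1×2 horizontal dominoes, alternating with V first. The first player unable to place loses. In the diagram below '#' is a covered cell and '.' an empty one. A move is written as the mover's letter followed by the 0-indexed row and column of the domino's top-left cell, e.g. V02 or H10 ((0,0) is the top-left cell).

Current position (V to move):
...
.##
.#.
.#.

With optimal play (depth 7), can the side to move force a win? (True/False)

V winning at [.../.##/.#./.#.]: True

ply 1, V at .../.##/.#./.#. | V00=+1→#../###/.#./.#.*; V10=+1→.../###/##./.#.; V20=+1→.../.##/##./##.; V22=+1→.../.##/.##/.##
ply 2, H at #../###/.#./.#. | H01=-1→###/###/.#./.#.*
ply 3, V at ###/###/.#./.#. | V20=+1→###/###/##./##.*; V22=+1→###/###/.##/.##
ply 4: ###/###/##./##. is terminal -1 (H); from .../.##/.#./.#. depth 7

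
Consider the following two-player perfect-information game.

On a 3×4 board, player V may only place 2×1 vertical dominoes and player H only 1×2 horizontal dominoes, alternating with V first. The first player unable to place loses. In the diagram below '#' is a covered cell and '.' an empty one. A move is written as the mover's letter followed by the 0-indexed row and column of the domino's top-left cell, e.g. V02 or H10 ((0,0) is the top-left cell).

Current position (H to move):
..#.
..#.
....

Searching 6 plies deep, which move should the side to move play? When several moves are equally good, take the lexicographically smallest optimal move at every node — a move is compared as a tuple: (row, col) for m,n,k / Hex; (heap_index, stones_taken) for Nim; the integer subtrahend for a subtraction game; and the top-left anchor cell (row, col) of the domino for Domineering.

H's best at [..#./..#./....]: H10

ply 1, H at ..#./..#./.... | H00=-1→###./..#./....; H10=+1→..#./###./....*; H20=-1→..#./..#./##..; H21=-1→..#./..#./.##.; H22=-1→..#./..#./..##
ply 2, V at ..#./###./.... | V03=-1→..##/####/....*; V13=-1→..#./####/...#
ply 3, H at ..##/####/.... | H00=+1→####/####/....*; H20=+1→..##/####/##..; H21=+1→..##/####/.##.; H22=+1→..##/####/..##
ply 4: ####/####/.... is terminal -1 (V); from ..#./..#./.... depth 6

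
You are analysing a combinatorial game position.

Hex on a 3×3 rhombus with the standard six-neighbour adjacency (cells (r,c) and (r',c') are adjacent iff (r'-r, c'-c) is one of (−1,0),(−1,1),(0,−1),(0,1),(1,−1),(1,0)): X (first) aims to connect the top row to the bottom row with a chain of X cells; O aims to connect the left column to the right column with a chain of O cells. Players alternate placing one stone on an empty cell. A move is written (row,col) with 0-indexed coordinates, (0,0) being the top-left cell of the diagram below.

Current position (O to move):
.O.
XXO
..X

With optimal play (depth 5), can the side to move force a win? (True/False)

O winning at [.O./XXO/..X]: False

p1 O@[.O./XXO/..X]: (0,0)[OO./XXO/..X]-1* (0,2)[.OO/XXO/..X]-1 (2,0)[.O./XXO/O.X]-1 (2,1)[.O./XXO/.OX]-1
p2 X@[OO./XXO/..X]: (0,2)[OOX/XXO/..X]+1* (2,0)[OO./XXO/X.X]-1 (2,1)[OO./XXO/.XX]-1
p3 O@[OOX/XXO/..X]: (2,0)[OOX/XXO/O.X]-1* (2,1)[OOX/XXO/.OX]-1
p4 X@[OOX/XXO/O.X]: (2,1)[OOX/XXO/OXX]+1*
p5 O@[OOX/XXO/OXX] terminal -1; root [.O./XXO/..X] d5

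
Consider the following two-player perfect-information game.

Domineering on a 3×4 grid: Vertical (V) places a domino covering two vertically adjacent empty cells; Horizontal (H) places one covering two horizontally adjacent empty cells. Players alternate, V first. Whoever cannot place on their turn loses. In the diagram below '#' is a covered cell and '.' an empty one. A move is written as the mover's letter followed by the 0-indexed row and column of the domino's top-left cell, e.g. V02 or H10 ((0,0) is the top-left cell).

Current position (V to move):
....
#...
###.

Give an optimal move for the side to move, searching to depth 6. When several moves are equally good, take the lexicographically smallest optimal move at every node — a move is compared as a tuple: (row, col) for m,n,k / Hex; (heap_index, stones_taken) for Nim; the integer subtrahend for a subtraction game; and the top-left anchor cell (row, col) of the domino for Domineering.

V's best at [..../#.../###.]: V02

ply 1, V at ..../#.../###. | V01=-1→.#../##../###.; V02=+1→..#./#.#./###.*; V03=-1→...#/#..#/###.; V13=-1→..../#..#/####
ply 2, H at ..#./#.#./###. | H00=-1→###./#.#./###.*
ply 3, V at ###./#.#./###. | V03=+1→####/#.##/###.*; V13=+1→###./#.##/####
ply 4: ####/#.##/###. is terminal -1 (H); from ..../#.../###. depth 6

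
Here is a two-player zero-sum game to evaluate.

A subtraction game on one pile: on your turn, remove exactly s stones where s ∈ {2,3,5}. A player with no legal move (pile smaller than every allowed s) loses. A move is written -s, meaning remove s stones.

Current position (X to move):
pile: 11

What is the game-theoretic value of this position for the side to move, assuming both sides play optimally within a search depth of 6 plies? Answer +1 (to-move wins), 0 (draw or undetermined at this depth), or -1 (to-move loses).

ply 1, X at 11 | -2=-1→9; -3=+1→8*; -5=-1→6
ply 2, O at 8 | -2=-1→6*; -3=-1→5; -5=-1→3
ply 3, X at 6 | -2=-1→4; -3=-1→3; -5=+1→1*
ply 4: 1 is terminal -1 (O); from 11 depth 6

value(11, X) = +1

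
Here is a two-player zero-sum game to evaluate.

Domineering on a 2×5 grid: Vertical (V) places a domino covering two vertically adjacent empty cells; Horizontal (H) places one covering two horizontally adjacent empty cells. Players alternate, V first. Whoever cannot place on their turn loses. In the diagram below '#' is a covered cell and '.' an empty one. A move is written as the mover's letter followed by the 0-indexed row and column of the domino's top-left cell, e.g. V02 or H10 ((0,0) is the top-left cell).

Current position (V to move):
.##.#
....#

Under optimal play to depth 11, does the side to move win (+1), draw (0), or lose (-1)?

ply 1, V at .##.#/....# | V00=-1→###.#/#...#*; V03=-1→.####/...##
ply 2, H at ###.#/#...# | H11=-1→###.#/###.#; H12=+1→###.#/#.###*
ply 3: ###.#/#.### is terminal -1 (V); from .##.#/....# depth 11

value(.##.#/....#, V) = -1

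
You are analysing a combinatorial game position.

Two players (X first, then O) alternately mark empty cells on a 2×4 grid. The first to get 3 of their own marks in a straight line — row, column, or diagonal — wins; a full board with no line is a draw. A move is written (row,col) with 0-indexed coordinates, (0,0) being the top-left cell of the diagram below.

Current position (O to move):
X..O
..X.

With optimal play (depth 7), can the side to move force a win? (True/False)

O winning at [X..O/..X.]: False

[X..O/..X.] O move#1: (0,1):+0/XO.O/..X.*, (0,2):+0/X.OO/..X., (1,0):+0/X..O/O.X., (1,1):+0/X..O/.OX., (1,3):+0/X..O/..XO
[XO.O/..X.] X move#2: (0,2):+0/XOXO/..X.*, (1,0):-1/XO.O/X.X., (1,1):-1/XO.O/.XX., (1,3):-1/XO.O/..XX
[XOXO/..X.] O move#3: (1,0):+0/XOXO/O.X.*, (1,1):+0/XOXO/.OX., (1,3):+0/XOXO/..XO
[XOXO/O.X.] X move#4: (1,1):+0/XOXO/OXX.*, (1,3):+0/XOXO/O.XX
[XOXO/OXX.] O move#5: (1,3):+0/XOXO/OXXO*
[XOXO/OXXO] end (terminal +0, X#6); searched X..O/..X. to 7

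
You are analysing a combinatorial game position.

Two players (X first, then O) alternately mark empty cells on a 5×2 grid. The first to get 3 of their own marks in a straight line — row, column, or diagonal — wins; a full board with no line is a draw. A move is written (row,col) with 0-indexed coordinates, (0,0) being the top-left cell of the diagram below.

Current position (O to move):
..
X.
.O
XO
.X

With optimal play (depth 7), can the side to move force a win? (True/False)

p1 O@[../X./.O/XO/.X]: (0,0)[O./X./.O/XO/.X]-1 (0,1)[.O/X./.O/XO/.X]-1 (1,1)[../XO/.O/XO/.X]+1* (2,0)[../X./OO/XO/.X]+0 (4,0)[../X./.O/XO/OX]-1
p2 X@[../XO/.O/XO/.X] terminal -1; root [../X./.O/XO/.X] d7

O winning at [../X./.O/XO/.X]: True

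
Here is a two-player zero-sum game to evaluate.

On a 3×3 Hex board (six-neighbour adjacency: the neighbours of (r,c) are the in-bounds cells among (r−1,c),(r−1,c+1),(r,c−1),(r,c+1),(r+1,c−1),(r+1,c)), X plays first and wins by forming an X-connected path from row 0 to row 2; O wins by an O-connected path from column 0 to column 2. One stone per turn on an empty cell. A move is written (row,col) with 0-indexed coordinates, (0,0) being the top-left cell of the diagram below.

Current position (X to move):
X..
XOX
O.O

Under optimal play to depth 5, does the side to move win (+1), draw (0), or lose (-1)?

value(X../XOX/O.O, X) = -1

p1 X@[X../XOX/O.O]: (0,1)[XX./XOX/O.O]-1* (0,2)[X.X/XOX/O.O]-1 (2,1)[X../XOX/OXO]-1
p2 O@[XX./XOX/O.O]: (0,2)[XXO/XOX/O.O]+1* (2,1)[XX./XOX/OOO]+1
p3 X@[XXO/XOX/O.O] terminal -1; root [X../XOX/O.O] d5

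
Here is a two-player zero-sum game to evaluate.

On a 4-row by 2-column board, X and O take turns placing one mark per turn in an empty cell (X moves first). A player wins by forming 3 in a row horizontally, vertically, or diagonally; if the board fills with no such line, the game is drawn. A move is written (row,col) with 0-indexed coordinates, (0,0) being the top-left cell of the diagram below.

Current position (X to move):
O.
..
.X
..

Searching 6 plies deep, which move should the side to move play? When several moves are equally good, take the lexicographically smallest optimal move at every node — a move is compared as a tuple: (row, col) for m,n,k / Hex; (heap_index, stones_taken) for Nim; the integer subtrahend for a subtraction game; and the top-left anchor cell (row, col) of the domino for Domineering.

X's best at [O./../.X/..]: (1,1)

p1 X@[O./../.X/..]: (0,1)[OX/../.X/..]+0 (1,0)[O./X./.X/..]+0 (1,1)[O./.X/.X/..]+1* (2,0)[O./../XX/..]+0 (3,0)[O./../.X/X.]+0 (3,1)[O./../.X/.X]+0
p2 O@[O./.X/.X/..]: (0,1)[OO/.X/.X/..]-1* (1,0)[O./OX/.X/..]-1 (2,0)[O./.X/OX/..]-1 (3,0)[O./.X/.X/O.]-1 (3,1)[O./.X/.X/.O]-1
p3 X@[OO/.X/.X/..]: (1,0)[OO/XX/.X/..]+0 (2,0)[OO/.X/XX/..]+0 (3,0)[OO/.X/.X/X.]+0 (3,1)[OO/.X/.X/.X]+1*
p4 O@[OO/.X/.X/.X] terminal -1; root [O./../.X/..] d6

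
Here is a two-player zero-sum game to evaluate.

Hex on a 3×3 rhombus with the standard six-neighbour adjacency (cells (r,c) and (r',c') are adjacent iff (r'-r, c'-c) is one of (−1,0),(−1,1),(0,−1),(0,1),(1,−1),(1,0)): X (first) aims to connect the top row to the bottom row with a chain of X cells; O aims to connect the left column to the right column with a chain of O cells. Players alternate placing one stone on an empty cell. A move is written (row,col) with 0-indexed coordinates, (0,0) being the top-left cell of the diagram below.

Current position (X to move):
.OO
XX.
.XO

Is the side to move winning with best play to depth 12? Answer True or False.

X winning at [.OO/XX./.XO]: True

p1 X@[.OO/XX./.XO]: (0,0)[XOO/XX./.XO]+1* (1,2)[.OO/XXX/.XO]-1 (2,0)[.OO/XX./XXO]-1
p2 O@[XOO/XX./.XO] terminal -1; root [.OO/XX./.XO] d12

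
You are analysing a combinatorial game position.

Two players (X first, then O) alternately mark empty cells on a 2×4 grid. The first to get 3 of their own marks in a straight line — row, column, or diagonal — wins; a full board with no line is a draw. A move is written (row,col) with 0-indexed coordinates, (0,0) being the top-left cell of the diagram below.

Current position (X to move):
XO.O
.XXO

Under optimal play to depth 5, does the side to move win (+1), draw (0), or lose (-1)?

ply 1, X at XO.O/.XXO | (0,2)=+0→XOXO/.XXO; (1,0)=+1→XO.O/XXXO*
ply 2: XO.O/XXXO is terminal -1 (O); from XO.O/.XXO depth 5

value(XO.O/.XXO, X) = +1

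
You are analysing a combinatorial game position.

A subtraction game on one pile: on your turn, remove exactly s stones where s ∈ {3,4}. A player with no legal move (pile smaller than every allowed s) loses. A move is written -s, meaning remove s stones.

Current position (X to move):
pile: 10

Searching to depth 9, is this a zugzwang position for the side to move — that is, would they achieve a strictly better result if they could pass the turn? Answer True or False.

[10] X move#1: -3:+1/7*, -4:-1/6
[7] O move#2: -3:-1/4*, -4:-1/3
[4] X move#3: -3:+1/1*, -4:+1/0
[1] end (terminal -1, O#4); searched 10 to 9
suppose X passes — search the same position with O to move:
pass> [10] O move#1: -3:+1/7*, -4:-1/6
pass> [7] X move#2: -3:-1/4*, -4:-1/3
pass> [4] O move#3: -3:+1/1*, -4:+1/0
pass> [1] end (terminal -1, X#4); searched 10 to 9
for X: play +1, pass -1

zugzwang(10, X) = False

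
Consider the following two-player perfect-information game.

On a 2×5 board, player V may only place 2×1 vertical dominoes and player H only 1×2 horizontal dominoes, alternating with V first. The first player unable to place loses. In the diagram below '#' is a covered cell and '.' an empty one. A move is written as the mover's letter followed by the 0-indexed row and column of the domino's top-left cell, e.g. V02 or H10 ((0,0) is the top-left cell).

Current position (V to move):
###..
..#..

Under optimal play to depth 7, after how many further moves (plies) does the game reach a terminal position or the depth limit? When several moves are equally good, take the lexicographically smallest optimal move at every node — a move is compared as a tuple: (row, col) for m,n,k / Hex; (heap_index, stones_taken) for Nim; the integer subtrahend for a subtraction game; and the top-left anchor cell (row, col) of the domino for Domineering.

p1 V@[###../..#..]: V03[####./..##.]+1* V04[###.#/..#.#]+1
p2 H@[####./..##.]: H10[####./####.]-1*
p3 V@[####./####.]: V04[#####/#####]+1*
p4 H@[#####/#####] terminal -1; root [###../..#..] d7

PV length from [###../..#..]: 3 plies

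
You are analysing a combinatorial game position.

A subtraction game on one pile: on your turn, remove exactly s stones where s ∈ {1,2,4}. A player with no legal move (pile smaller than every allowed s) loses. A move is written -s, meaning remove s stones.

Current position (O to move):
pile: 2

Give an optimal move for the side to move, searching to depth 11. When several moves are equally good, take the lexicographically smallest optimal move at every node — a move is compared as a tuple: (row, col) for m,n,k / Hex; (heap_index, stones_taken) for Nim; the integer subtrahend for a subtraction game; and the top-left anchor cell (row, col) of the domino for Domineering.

O's best at [2]: -2

p1 O@[2]: -1[1]-1 -2[0]+1*
p2 X@[0] terminal -1; root [2] d11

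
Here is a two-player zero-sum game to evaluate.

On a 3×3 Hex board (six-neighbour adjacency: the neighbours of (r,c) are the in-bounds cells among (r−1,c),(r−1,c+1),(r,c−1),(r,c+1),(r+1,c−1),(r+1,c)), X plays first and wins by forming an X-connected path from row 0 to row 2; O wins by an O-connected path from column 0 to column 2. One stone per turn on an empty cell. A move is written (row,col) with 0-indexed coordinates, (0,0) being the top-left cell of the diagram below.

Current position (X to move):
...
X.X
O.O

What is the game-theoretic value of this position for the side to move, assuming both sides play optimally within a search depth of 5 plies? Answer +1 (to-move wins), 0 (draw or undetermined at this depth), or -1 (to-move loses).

p1 X@[.../X.X/O.O]: (0,0)[X../X.X/O.O]-1 (0,1)[.X./X.X/O.O]-1 (0,2)[..X/X.X/O.O]-1 (1,1)[.../XXX/O.O]-1 (2,1)[.../X.X/OXO]+1*
p2 O@[.../X.X/OXO]: (0,0)[O../X.X/OXO]-1* (0,1)[.O./X.X/OXO]-1 (0,2)[..O/X.X/OXO]-1 (1,1)[.../XOX/OXO]-1
p3 X@[O../X.X/OXO]: (0,1)[OX./X.X/OXO]+1* (0,2)[O.X/X.X/OXO]+1 (1,1)[O../XXX/OXO]+1
p4 O@[OX./X.X/OXO]: (0,2)[OXO/X.X/OXO]-1* (1,1)[OX./XOX/OXO]-1
p5 X@[OXO/X.X/OXO]: (1,1)[OXO/XXX/OXO]+1*
p6 O@[OXO/XXX/OXO] terminal -1; root [.../X.X/O.O] d5

value(.../X.X/O.O, X) = +1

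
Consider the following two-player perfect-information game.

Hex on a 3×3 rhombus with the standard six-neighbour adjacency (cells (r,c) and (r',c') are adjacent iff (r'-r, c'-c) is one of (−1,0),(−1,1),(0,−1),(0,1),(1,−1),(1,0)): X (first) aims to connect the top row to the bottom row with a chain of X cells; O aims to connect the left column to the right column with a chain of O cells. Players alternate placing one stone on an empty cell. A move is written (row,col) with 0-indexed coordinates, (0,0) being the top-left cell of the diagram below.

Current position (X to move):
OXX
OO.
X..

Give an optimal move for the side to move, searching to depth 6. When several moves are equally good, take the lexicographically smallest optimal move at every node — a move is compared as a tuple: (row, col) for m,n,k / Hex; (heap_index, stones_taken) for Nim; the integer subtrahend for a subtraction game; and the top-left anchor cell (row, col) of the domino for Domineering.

X's best at [OXX/OO./X..]: (1,2)

p1 X@[OXX/OO./X..]: (1,2)[OXX/OOX/X..]+1* (2,1)[OXX/OO./XX.]-1 (2,2)[OXX/OO./X.X]-1
p2 O@[OXX/OOX/X..]: (2,1)[OXX/OOX/XO.]-1* (2,2)[OXX/OOX/X.O]-1
p3 X@[OXX/OOX/XO.]: (2,2)[OXX/OOX/XOX]+1*
p4 O@[OXX/OOX/XOX] terminal -1; root [OXX/OO./X..] d6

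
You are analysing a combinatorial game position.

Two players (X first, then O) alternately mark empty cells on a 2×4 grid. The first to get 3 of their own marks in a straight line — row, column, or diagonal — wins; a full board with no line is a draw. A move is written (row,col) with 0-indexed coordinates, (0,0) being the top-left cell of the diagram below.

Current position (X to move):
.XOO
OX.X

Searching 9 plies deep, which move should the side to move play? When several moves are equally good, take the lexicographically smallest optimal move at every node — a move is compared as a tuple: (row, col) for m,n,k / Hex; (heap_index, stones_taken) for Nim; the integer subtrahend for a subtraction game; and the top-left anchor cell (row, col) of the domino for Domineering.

X's best at [.XOO/OX.X]: (1,2)

p1 X@[.XOO/OX.X]: (0,0)[XXOO/OX.X]+0 (1,2)[.XOO/OXXX]+1*
p2 O@[.XOO/OXXX] terminal -1; root [.XOO/OX.X] d9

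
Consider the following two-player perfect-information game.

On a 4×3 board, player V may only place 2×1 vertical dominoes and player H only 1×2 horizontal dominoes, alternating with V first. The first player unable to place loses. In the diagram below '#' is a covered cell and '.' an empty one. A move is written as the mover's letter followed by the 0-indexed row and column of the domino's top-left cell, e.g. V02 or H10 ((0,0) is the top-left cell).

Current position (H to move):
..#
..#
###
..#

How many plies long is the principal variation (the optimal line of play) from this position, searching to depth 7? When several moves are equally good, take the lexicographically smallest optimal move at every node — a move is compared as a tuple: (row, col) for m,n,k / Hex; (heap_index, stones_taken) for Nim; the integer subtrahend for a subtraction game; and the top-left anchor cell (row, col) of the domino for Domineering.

ply 1, H at ..#/..#/###/..# | H00=+1→###/..#/###/..#*; H10=+1→..#/###/###/..#; H30=-1→..#/..#/###/###
ply 2: ###/..#/###/..# is terminal -1 (V); from ..#/..#/###/..# depth 7

PV length from [..#/..#/###/..#]: 1 ply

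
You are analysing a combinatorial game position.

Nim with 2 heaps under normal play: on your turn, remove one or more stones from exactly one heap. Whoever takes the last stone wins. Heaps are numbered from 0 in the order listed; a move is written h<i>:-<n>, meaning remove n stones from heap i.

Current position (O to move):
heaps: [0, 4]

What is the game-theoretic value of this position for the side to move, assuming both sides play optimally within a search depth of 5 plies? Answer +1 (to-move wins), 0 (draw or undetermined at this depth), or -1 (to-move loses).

value((0,4), O) = +1

ply 1, O at (0,4) | h1:-1=-1→(0,3); h1:-2=-1→(0,2); h1:-3=-1→(0,1); h1:-4=+1→(0,0)*
ply 2: (0,0) is terminal -1 (X); from (0,4) depth 5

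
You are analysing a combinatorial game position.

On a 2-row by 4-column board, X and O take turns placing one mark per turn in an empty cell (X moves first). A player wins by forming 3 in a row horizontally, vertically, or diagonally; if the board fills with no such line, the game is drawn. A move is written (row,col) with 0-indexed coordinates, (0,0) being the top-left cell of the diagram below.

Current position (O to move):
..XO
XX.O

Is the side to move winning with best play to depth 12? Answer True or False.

O winning at [..XO/XX.O]: False

[..XO/XX.O] O move#1: (0,0):-1/O.XO/XX.O, (0,1):-1/.OXO/XX.O, (1,2):+0/..XO/XXOO*
[..XO/XXOO] X move#2: (0,0):+0/X.XO/XXOO*, (0,1):+0/.XXO/XXOO
[X.XO/XXOO] O move#3: (0,1):+0/XOXO/XXOO*
[XOXO/XXOO] end (terminal +0, X#4); searched ..XO/XX.O to 12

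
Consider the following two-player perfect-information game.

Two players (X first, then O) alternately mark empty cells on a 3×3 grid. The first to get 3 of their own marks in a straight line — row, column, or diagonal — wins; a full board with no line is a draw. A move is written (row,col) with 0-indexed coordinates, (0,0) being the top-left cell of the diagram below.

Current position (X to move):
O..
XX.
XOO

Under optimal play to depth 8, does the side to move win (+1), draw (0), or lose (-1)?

value(O../XX./XOO, X) = +1

p1 X@[O../XX./XOO]: (0,1)[OX./XX./XOO]+1* (0,2)[O.X/XX./XOO]+1 (1,2)[O../XXX/XOO]+1
p2 O@[OX./XX./XOO]: (0,2)[OXO/XX./XOO]-1* (1,2)[OX./XXO/XOO]-1
p3 X@[OXO/XX./XOO]: (1,2)[OXO/XXX/XOO]+1*
p4 O@[OXO/XXX/XOO] terminal -1; root [O../XX./XOO] d8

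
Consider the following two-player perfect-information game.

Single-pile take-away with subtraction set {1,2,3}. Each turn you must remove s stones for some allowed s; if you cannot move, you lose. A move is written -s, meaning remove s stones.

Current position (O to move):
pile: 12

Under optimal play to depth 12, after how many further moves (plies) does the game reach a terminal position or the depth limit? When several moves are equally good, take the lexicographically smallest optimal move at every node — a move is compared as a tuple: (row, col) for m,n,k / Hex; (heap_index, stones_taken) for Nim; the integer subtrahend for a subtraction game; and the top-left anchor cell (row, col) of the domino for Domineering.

PV length from [12]: 6 plies

ply 1, O at 12 | -1=-1→11*; -2=-1→10; -3=-1→9
ply 2, X at 11 | -1=-1→10; -2=-1→9; -3=+1→8*
ply 3, O at 8 | -1=-1→7*; -2=-1→6; -3=-1→5
ply 4, X at 7 | -1=-1→6; -2=-1→5; -3=+1→4*
ply 5, O at 4 | -1=-1→3*; -2=-1→2; -3=-1→1
ply 6, X at 3 | -1=-1→2; -2=-1→1; -3=+1→0*
ply 7: 0 is terminal -1 (O); from 12 depth 12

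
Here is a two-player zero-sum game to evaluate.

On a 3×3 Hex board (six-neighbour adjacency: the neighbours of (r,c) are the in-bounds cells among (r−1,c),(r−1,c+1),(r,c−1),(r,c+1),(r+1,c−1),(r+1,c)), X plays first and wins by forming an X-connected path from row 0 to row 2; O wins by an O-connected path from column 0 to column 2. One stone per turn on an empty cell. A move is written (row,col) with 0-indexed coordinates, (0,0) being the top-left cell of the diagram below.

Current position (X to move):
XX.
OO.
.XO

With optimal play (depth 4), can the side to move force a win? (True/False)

X winning at [XX./OO./.XO]: False

[XX./OO./.XO] X move#1: (0,2):-1/XXX/OO./.XO*, (1,2):-1/XX./OOX/.XO, (2,0):-1/XX./OO./XXO
[XXX/OO./.XO] O move#2: (1,2):+1/XXX/OOO/.XO*, (2,0):-1/XXX/OO./OXO
[XXX/OOO/.XO] end (terminal -1, X#3); searched XX./OO./.XO to 4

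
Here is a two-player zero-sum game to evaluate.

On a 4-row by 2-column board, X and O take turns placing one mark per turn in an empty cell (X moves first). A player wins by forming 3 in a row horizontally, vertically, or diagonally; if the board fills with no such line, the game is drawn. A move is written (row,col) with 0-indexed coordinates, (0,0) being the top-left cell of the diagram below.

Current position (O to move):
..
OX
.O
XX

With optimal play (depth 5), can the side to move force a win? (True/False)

O winning at [../OX/.O/XX]: False

[../OX/.O/XX] O move#1: (0,0):+0/O./OX/.O/XX*, (0,1):+0/.O/OX/.O/XX, (2,0):+0/../OX/OO/XX
[O./OX/.O/XX] X move#2: (0,1):-1/OX/OX/.O/XX, (2,0):+0/O./OX/XO/XX*
[O./OX/XO/XX] O move#3: (0,1):+0/OO/OX/XO/XX*
[OO/OX/XO/XX] end (terminal +0, X#4); searched ../OX/.O/XX to 5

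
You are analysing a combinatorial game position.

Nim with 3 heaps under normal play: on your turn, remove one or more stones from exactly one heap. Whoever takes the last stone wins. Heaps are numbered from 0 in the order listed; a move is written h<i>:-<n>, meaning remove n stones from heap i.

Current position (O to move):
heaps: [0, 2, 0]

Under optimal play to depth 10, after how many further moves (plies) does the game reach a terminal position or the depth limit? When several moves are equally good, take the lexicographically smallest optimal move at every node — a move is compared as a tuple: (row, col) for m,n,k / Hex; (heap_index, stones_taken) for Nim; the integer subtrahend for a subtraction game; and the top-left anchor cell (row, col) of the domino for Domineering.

[(0,2,0)] O move#1: h1:-1:-1/(0,1,0), h1:-2:+1/(0,0,0)*
[(0,0,0)] end (terminal -1, X#2); searched (0,2,0) to 10

PV length from [(0,2,0)]: 1 ply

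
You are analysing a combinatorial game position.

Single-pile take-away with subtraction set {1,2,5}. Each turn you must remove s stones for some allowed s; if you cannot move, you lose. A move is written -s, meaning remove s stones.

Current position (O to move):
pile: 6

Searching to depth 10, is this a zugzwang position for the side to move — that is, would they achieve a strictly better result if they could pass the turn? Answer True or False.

zugzwang(6, O) = True

p1 O@[6]: -1[5]-1* -2[4]-1 -5[1]-1
p2 X@[5]: -1[4]-1 -2[3]+1* -5[0]+1
p3 O@[3]: -1[2]-1* -2[1]-1
p4 X@[2]: -1[1]-1 -2[0]+1*
p5 O@[0] terminal -1; root [6] d10
pass branch (X moves first from the same position):
  | p1 X@[6]: -1[5]-1* -2[4]-1 -5[1]-1
  | p2 O@[5]: -1[4]-1 -2[3]+1* -5[0]+1
  | p3 X@[3]: -1[2]-1* -2[1]-1
  | p4 O@[2]: -1[1]-1 -2[0]+1*
  | p5 X@[0] terminal -1; root [6] d10
O moving scores -1; O passing scores +1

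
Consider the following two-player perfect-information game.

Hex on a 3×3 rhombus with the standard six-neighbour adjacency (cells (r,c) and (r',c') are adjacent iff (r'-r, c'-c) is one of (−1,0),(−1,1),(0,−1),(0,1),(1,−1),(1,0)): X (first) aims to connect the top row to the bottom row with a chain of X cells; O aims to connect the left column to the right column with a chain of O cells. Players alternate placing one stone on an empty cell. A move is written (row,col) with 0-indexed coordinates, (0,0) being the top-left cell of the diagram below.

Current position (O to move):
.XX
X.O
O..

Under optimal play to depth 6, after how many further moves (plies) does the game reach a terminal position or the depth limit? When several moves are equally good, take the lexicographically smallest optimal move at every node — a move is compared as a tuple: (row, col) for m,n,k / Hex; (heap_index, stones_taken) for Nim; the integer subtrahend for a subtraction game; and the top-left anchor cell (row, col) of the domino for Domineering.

ply 1, O at .XX/X.O/O.. | (0,0)=+1→OXX/X.O/O..*; (1,1)=+1→.XX/XOO/O..; (2,1)=+1→.XX/X.O/OO.; (2,2)=+1→.XX/X.O/O.O
ply 2, X at OXX/X.O/O.. | (1,1)=-1→OXX/XXO/O..*; (2,1)=-1→OXX/X.O/OX.; (2,2)=-1→OXX/X.O/O.X
ply 3, O at OXX/XXO/O.. | (2,1)=+1→OXX/XXO/OO.*; (2,2)=-1→OXX/XXO/O.O
ply 4: OXX/XXO/OO. is terminal -1 (X); from .XX/X.O/O.. depth 6

PV length from [.XX/X.O/O..]: 3 plies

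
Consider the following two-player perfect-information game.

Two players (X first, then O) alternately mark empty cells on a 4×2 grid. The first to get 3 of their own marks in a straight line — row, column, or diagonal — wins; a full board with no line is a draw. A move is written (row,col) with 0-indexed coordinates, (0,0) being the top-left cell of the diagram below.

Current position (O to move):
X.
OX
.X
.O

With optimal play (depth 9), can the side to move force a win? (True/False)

O winning at [X./OX/.X/.O]: False

[X./OX/.X/.O] O move#1: (0,1):+0/XO/OX/.X/.O*, (2,0):-1/X./OX/OX/.O, (3,0):-1/X./OX/.X/OO
[XO/OX/.X/.O] X move#2: (2,0):+0/XO/OX/XX/.O*, (3,0):+0/XO/OX/.X/XO
[XO/OX/XX/.O] O move#3: (3,0):+0/XO/OX/XX/OO*
[XO/OX/XX/OO] end (terminal +0, X#4); searched X./OX/.X/.O to 9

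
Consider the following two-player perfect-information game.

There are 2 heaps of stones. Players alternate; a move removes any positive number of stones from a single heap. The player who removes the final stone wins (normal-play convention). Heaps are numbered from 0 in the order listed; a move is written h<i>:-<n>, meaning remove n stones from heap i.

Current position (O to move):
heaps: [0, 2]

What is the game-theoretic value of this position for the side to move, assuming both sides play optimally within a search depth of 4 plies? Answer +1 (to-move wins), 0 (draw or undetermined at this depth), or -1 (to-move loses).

[(0,2)] O move#1: h1:-1:-1/(0,1), h1:-2:+1/(0,0)*
[(0,0)] end (terminal -1, X#2); searched (0,2) to 4

value((0,2), O) = +1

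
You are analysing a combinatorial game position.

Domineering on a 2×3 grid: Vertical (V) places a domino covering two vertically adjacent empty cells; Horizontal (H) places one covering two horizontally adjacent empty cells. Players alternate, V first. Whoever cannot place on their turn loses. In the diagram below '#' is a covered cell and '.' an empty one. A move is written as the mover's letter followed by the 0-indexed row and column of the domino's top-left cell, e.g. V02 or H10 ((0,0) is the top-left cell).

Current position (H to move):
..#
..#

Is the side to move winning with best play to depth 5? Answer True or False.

H winning at [..#/..#]: True

ply 1, H at ..#/..# | H00=+1→###/..#*; H10=+1→..#/###
ply 2: ###/..# is terminal -1 (V); from ..#/..# depth 5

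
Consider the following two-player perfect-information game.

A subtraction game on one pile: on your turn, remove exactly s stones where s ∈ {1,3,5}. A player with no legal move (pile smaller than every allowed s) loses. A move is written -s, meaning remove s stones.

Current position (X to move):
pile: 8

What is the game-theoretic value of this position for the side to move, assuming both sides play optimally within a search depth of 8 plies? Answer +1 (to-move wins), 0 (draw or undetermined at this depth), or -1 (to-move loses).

[8] X move#1: -1:-1/7*, -3:-1/5, -5:-1/3
[7] O move#2: -1:+1/6*, -3:+1/4, -5:+1/2
[6] X move#3: -1:-1/5*, -3:-1/3, -5:-1/1
[5] O move#4: -1:+1/4*, -3:+1/2, -5:+1/0
[4] X move#5: -1:-1/3*, -3:-1/1
[3] O move#6: -1:+1/2*, -3:+1/0
[2] X move#7: -1:-1/1*
[1] O move#8: -1:+1/0*
[0] end (terminal -1, X#9); searched 8 to 8

value(8, X) = -1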